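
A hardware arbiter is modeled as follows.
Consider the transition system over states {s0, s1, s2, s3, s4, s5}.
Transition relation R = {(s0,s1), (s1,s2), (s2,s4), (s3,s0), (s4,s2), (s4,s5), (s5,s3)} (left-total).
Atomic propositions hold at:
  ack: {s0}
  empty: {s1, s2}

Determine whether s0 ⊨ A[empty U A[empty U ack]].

Yes

A[empty U ack]: least fixpoint, start Z0 = Sat(ack) = {s0}, add states in Sat(empty) with every successor in Z. Already a fixed point.
Sat(A[empty U ack]) = {s0}
A[empty U A[empty U ack]]: least fixpoint, start Z0 = Sat(A[empty U ack]) = {s0}, add states in Sat(empty) with every successor in Z. Already a fixed point.
Sat(A[empty U A[empty U ack]]) = {s0}
s0 ∈ Sat(A[empty U A[empty U ack]]) = {s0}, so the formula holds at s0.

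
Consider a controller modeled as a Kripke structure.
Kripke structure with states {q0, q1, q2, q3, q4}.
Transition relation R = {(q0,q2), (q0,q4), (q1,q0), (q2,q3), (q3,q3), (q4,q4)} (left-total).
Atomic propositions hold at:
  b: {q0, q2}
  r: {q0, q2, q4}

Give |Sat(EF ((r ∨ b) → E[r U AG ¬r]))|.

4

Sat(r ∨ b) = {q0, q2, q4}
Sat(¬r) = {q1, q3}
AG ¬r: greatest fixpoint, start Z0 = {q1, q3}, keep only states in Sat with every successor in Z. Z1 = {q3}; fixed.
Sat(AG ¬r) = {q3}
E[r U AG ¬r]: least fixpoint, start Z0 = Sat(AG ¬r) = {q3}, add states in Sat(r) with some successor in Z. Z1 = {q2, q3}; Z2 = {q0, q2, q3}; fixed.
Sat(E[r U AG ¬r]) = {q0, q2, q3}
Sat((r ∨ b) → E[r U AG ¬r]) = {q0, q1, q2, q3}
EF ((r ∨ b) → E[r U AG ¬r]): least fixpoint, start Z0 = {q0, q1, q2, q3}, add states with some successor in Z. Already a fixed point.
Sat(EF ((r ∨ b) → E[r U AG ¬r])) = {q0, q1, q2, q3}
|Sat(EF ((r ∨ b) → E[r U AG ¬r]))| = |{q0, q1, q2, q3}| = 4.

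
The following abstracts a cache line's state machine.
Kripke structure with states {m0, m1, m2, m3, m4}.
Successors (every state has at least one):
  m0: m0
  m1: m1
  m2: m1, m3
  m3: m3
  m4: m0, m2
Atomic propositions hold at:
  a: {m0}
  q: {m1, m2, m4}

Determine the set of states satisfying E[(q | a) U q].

Sat(q | a) = {m0, m1, m2, m4}
E[(q | a) U q]: least fixpoint, start Z0 = Sat(q) = {m1, m2, m4}, add states in Sat(q | a) with some successor in Z. Already a fixed point.
Sat(E[(q | a) U q]) = {m1, m2, m4}

{m1, m2, m4}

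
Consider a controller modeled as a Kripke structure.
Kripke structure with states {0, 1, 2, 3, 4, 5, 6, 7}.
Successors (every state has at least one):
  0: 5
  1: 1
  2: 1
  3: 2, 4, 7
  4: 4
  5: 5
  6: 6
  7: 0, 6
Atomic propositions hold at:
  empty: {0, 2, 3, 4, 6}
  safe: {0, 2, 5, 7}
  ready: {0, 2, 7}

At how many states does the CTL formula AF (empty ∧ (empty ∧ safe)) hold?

2

Sat(empty ∧ safe) = {0, 2}
Sat(empty ∧ (empty ∧ safe)) = {0, 2}
AF (empty ∧ (empty ∧ safe)): least fixpoint, start Z0 = {0, 2}, add states with every successor in Z. Already a fixed point.
Sat(AF (empty ∧ (empty ∧ safe))) = {0, 2}
|Sat(AF (empty ∧ (empty ∧ safe)))| = |{0, 2}| = 2.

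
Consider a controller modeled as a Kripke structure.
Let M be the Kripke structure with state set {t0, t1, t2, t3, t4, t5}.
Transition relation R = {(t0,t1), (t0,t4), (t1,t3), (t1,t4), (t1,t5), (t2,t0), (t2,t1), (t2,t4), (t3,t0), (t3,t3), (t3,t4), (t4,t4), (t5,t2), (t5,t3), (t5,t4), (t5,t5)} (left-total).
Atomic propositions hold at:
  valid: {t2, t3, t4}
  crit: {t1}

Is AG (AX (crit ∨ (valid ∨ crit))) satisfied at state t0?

Sat(valid ∨ crit) = {t1, t2, t3, t4}
Sat(crit ∨ (valid ∨ crit)) = {t1, t2, t3, t4}
Sat(AX (crit ∨ (valid ∨ crit))) = {s : every successor in {t1, t2, t3, t4}} = {t0, t4}
AG (AX (crit ∨ (valid ∨ crit))): greatest fixpoint, start Z0 = {t0, t4}, keep only states in Sat with every successor in Z. Z1 = {t4}; fixed.
Sat(AG (AX (crit ∨ (valid ∨ crit)))) = {t4}
t0 ∉ Sat(AG (AX (crit ∨ (valid ∨ crit)))) = {t4}, so the formula does not hold at t0.

No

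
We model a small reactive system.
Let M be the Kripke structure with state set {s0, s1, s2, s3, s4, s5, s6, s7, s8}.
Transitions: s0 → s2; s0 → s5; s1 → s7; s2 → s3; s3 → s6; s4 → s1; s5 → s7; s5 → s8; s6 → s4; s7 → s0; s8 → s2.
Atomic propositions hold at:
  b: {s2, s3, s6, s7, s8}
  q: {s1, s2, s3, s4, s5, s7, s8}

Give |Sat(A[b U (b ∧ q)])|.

4

Sat(b ∧ q) = {s2, s3, s7, s8}
A[b U (b ∧ q)]: least fixpoint, start Z0 = Sat((b ∧ q)) = {s2, s3, s7, s8}, add states in Sat(b) with every successor in Z. Already a fixed point.
Sat(A[b U (b ∧ q)]) = {s2, s3, s7, s8}
|Sat(A[b U (b ∧ q)])| = |{s2, s3, s7, s8}| = 4.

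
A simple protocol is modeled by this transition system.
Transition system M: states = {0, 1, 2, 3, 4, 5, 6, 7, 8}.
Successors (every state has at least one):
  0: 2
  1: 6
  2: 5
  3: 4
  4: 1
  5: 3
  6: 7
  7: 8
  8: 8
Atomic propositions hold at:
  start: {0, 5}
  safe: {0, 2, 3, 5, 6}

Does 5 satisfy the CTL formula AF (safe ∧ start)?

Sat(safe ∧ start) = {0, 5}
AF (safe ∧ start): least fixpoint, start Z0 = {0, 5}, add states with every successor in Z. Z1 = {0, 2, 5}; fixed.
Sat(AF (safe ∧ start)) = {0, 2, 5}
5 ∈ Sat(AF (safe ∧ start)) = {0, 2, 5}, so the formula holds at 5.

Yes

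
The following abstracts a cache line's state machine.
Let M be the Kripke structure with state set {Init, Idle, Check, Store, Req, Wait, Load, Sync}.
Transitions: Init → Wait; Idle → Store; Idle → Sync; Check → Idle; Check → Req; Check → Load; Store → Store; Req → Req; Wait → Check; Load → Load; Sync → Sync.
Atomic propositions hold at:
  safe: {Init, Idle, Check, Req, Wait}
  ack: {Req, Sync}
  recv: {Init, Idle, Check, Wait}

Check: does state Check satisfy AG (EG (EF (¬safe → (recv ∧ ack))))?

Sat(¬safe) = {Store, Load, Sync}
Sat(recv ∧ ack) = ∅
Sat(¬safe → (recv ∧ ack)) = {Init, Idle, Check, Req, Wait}
EF (¬safe → (recv ∧ ack)): least fixpoint, start Z0 = {Init, Idle, Check, Req, Wait}, add states with some successor in Z. Already a fixed point.
Sat(EF (¬safe → (recv ∧ ack))) = {Init, Idle, Check, Req, Wait}
EG (EF (¬safe → (recv ∧ ack))): greatest fixpoint, start Z0 = {Init, Idle, Check, Req, Wait}, keep only states in Sat with some successor in Z. Z1 = {Init, Check, Req, Wait}; fixed.
Sat(EG (EF (¬safe → (recv ∧ ack)))) = {Init, Check, Req, Wait}
AG (EG (EF (¬safe → (recv ∧ ack)))): greatest fixpoint, start Z0 = {Init, Check, Req, Wait}, keep only states in Sat with every successor in Z. Z1 = {Init, Req, Wait}; Z2 = {Init, Req}; Z3 = {Req}; fixed.
Sat(AG (EG (EF (¬safe → (recv ∧ ack))))) = {Req}
Check ∉ Sat(AG (EG (EF (¬safe → (recv ∧ ack))))) = {Req}, so the formula does not hold at Check.

No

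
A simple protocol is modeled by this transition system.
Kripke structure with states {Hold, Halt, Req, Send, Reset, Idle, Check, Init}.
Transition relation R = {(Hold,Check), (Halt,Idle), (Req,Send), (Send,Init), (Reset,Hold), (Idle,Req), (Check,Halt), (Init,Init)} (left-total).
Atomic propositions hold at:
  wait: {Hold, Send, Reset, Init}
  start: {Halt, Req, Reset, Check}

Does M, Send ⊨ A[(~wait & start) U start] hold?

No

Sat(~wait) = {Halt, Req, Idle, Check}
Sat(~wait & start) = {Halt, Req, Check}
A[(~wait & start) U start]: least fixpoint, start Z0 = Sat(start) = {Halt, Req, Reset, Check}, add states in Sat(~wait & start) with every successor in Z. Already a fixed point.
Sat(A[(~wait & start) U start]) = {Halt, Req, Reset, Check}
Send ∉ Sat(A[(~wait & start) U start]) = {Halt, Req, Reset, Check}, so the formula does not hold at Send.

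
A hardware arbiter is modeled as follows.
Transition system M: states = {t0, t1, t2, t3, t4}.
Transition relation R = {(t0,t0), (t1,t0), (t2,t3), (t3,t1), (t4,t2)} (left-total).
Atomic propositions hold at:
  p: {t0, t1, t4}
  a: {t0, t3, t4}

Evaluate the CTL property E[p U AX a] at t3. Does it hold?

Sat(AX a) = {s : every successor in {t0, t3, t4}} = {t0, t1, t2}
E[p U AX a]: least fixpoint, start Z0 = Sat(AX a) = {t0, t1, t2}, add states in Sat(p) with some successor in Z. Z1 = {t0, t1, t2, t4}; fixed.
Sat(E[p U AX a]) = {t0, t1, t2, t4}
t3 ∉ Sat(E[p U AX a]) = {t0, t1, t2, t4}, so the formula does not hold at t3.

No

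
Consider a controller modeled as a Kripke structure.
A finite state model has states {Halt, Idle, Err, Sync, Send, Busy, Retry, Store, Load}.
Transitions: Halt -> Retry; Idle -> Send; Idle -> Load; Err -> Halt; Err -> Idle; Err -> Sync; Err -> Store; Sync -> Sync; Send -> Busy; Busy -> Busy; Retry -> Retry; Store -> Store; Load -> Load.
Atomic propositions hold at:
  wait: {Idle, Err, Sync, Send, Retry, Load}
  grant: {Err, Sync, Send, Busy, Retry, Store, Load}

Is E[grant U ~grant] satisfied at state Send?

Sat(~grant) = {Halt, Idle}
E[grant U ~grant]: least fixpoint, start Z0 = Sat(~grant) = {Halt, Idle}, add states in Sat(grant) with some successor in Z. Z1 = {Halt, Idle, Err}; fixed.
Sat(E[grant U ~grant]) = {Halt, Idle, Err}
Send ∉ Sat(E[grant U ~grant]) = {Halt, Idle, Err}, so the formula does not hold at Send.

No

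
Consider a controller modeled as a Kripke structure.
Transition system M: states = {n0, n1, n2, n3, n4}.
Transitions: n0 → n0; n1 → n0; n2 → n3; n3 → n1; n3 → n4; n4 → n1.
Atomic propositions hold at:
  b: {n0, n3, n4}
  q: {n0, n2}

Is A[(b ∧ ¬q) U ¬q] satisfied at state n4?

Sat(¬q) = {n1, n3, n4}
Sat(b ∧ ¬q) = {n3, n4}
A[(b ∧ ¬q) U ¬q]: least fixpoint, start Z0 = Sat(¬q) = {n1, n3, n4}, add states in Sat(b ∧ ¬q) with every successor in Z. Already a fixed point.
Sat(A[(b ∧ ¬q) U ¬q]) = {n1, n3, n4}
n4 ∈ Sat(A[(b ∧ ¬q) U ¬q]) = {n1, n3, n4}, so the formula holds at n4.

Yes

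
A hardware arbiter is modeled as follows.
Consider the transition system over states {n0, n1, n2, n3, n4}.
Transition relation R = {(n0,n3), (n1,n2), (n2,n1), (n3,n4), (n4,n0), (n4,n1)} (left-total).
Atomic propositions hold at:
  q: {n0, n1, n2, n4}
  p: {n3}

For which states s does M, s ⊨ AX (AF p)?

AF p: least fixpoint, start Z0 = {n3}, add states with every successor in Z. Z1 = {n0, n3}; fixed.
Sat(AF p) = {n0, n3}
Sat(AX (AF p)) = {s : every successor in {n0, n3}} = {n0}

{n0}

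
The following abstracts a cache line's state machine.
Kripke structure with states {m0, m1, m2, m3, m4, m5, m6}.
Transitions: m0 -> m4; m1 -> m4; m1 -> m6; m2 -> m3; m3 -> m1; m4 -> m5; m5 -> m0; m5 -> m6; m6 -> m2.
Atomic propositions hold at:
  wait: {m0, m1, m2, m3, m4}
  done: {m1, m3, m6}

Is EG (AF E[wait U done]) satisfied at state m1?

E[wait U done]: least fixpoint, start Z0 = Sat(done) = {m1, m3, m6}, add states in Sat(wait) with some successor in Z. Z1 = {m1, m2, m3, m6}; fixed.
Sat(E[wait U done]) = {m1, m2, m3, m6}
AF E[wait U done]: least fixpoint, start Z0 = {m1, m2, m3, m6}, add states with every successor in Z. Already a fixed point.
Sat(AF E[wait U done]) = {m1, m2, m3, m6}
EG (AF E[wait U done]): greatest fixpoint, start Z0 = {m1, m2, m3, m6}, keep only states in Sat with some successor in Z. Already a fixed point.
Sat(EG (AF E[wait U done])) = {m1, m2, m3, m6}
m1 ∈ Sat(EG (AF E[wait U done])) = {m1, m2, m3, m6}, so the formula holds at m1.

Yes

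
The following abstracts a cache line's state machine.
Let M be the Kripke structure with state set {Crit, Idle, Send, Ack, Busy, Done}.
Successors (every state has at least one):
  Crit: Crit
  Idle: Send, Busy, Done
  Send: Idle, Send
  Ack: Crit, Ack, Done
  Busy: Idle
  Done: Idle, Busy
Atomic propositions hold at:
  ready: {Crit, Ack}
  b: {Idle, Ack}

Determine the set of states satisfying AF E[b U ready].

E[b U ready]: least fixpoint, start Z0 = Sat(ready) = {Crit, Ack}, add states in Sat(b) with some successor in Z. Already a fixed point.
Sat(E[b U ready]) = {Crit, Ack}
AF E[b U ready]: least fixpoint, start Z0 = {Crit, Ack}, add states with every successor in Z. Already a fixed point.
Sat(AF E[b U ready]) = {Crit, Ack}

{Crit, Ack}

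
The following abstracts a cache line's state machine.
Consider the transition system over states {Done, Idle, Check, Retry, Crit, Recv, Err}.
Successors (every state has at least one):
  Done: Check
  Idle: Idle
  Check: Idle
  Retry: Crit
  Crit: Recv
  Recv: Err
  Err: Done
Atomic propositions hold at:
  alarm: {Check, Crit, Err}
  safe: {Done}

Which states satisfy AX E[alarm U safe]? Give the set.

E[alarm U safe]: least fixpoint, start Z0 = Sat(safe) = {Done}, add states in Sat(alarm) with some successor in Z. Z1 = {Done, Err}; fixed.
Sat(E[alarm U safe]) = {Done, Err}
Sat(AX E[alarm U safe]) = {s : every successor in {Done, Err}} = {Recv, Err}

{Recv, Err}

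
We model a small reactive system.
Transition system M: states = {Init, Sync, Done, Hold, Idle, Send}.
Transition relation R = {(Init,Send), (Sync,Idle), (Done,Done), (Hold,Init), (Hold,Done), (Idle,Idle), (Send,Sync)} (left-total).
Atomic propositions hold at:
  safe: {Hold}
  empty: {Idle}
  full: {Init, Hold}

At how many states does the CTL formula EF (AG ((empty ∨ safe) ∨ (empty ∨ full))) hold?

Sat(empty ∨ safe) = {Hold, Idle}
Sat(empty ∨ full) = {Init, Hold, Idle}
Sat((empty ∨ safe) ∨ (empty ∨ full)) = {Init, Hold, Idle}
AG ((empty ∨ safe) ∨ (empty ∨ full)): greatest fixpoint, start Z0 = {Init, Hold, Idle}, keep only states in Sat with every successor in Z. Z1 = {Idle}; fixed.
Sat(AG ((empty ∨ safe) ∨ (empty ∨ full))) = {Idle}
EF (AG ((empty ∨ safe) ∨ (empty ∨ full))): least fixpoint, start Z0 = {Idle}, add states with some successor in Z. Z1 = {Sync, Idle}; Z2 = {Sync, Idle, Send}; Z3 = {Init, Sync, Idle, Send}; Z4 = {Init, Sync, Hold, Idle, Send}; fixed.
Sat(EF (AG ((empty ∨ safe) ∨ (empty ∨ full)))) = {Init, Sync, Hold, Idle, Send}
|Sat(EF (AG ((empty ∨ safe) ∨ (empty ∨ full))))| = |{Init, Sync, Hold, Idle, Send}| = 5.

5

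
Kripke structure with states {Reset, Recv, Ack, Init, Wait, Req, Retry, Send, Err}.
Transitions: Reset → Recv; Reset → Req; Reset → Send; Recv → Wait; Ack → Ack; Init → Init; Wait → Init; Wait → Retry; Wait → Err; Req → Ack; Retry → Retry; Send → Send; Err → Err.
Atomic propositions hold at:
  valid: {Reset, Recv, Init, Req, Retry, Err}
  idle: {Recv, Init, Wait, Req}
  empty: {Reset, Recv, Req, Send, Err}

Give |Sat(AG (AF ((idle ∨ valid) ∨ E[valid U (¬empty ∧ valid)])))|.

Sat(idle ∨ valid) = {Reset, Recv, Init, Wait, Req, Retry, Err}
Sat(¬empty) = {Ack, Init, Wait, Retry}
Sat(¬empty ∧ valid) = {Init, Retry}
E[valid U (¬empty ∧ valid)]: least fixpoint, start Z0 = Sat((¬empty ∧ valid)) = {Init, Retry}, add states in Sat(valid) with some successor in Z. Already a fixed point.
Sat(E[valid U (¬empty ∧ valid)]) = {Init, Retry}
Sat((idle ∨ valid) ∨ E[valid U (¬empty ∧ valid)]) = {Reset, Recv, Init, Wait, Req, Retry, Err}
AF ((idle ∨ valid) ∨ E[valid U (¬empty ∧ valid)]): least fixpoint, start Z0 = {Reset, Recv, Init, Wait, Req, Retry, Err}, add states with every successor in Z. Already a fixed point.
Sat(AF ((idle ∨ valid) ∨ E[valid U (¬empty ∧ valid)])) = {Reset, Recv, Init, Wait, Req, Retry, Err}
AG (AF ((idle ∨ valid) ∨ E[valid U (¬empty ∧ valid)])): greatest fixpoint, start Z0 = {Reset, Recv, Init, Wait, Req, Retry, Err}, keep only states in Sat with every successor in Z. Z1 = {Recv, Init, Wait, Retry, Err}; fixed.
Sat(AG (AF ((idle ∨ valid) ∨ E[valid U (¬empty ∧ valid)]))) = {Recv, Init, Wait, Retry, Err}
|Sat(AG (AF ((idle ∨ valid) ∨ E[valid U (¬empty ∧ valid)])))| = |{Recv, Init, Wait, Retry, Err}| = 5.

5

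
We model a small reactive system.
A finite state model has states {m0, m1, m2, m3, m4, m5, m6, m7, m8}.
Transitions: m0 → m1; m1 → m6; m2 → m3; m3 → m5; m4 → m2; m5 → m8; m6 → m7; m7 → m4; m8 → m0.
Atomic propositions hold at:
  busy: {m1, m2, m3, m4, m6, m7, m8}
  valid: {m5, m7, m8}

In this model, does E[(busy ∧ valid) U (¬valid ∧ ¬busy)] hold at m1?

Sat(busy ∧ valid) = {m7, m8}
Sat(¬valid) = {m0, m1, m2, m3, m4, m6}
Sat(¬busy) = {m0, m5}
Sat(¬valid ∧ ¬busy) = {m0}
E[(busy ∧ valid) U (¬valid ∧ ¬busy)]: least fixpoint, start Z0 = Sat((¬valid ∧ ¬busy)) = {m0}, add states in Sat(busy ∧ valid) with some successor in Z. Z1 = {m0, m8}; fixed.
Sat(E[(busy ∧ valid) U (¬valid ∧ ¬busy)]) = {m0, m8}
m1 ∉ Sat(E[(busy ∧ valid) U (¬valid ∧ ¬busy)]) = {m0, m8}, so the formula does not hold at m1.

No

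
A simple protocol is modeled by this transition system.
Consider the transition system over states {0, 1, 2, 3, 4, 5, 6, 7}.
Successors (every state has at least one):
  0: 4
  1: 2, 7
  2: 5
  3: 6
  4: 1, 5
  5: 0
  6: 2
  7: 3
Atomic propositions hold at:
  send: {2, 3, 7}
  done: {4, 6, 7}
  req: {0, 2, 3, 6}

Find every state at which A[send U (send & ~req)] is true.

Sat(~req) = {1, 4, 5, 7}
Sat(send & ~req) = {7}
A[send U (send & ~req)]: least fixpoint, start Z0 = Sat((send & ~req)) = {7}, add states in Sat(send) with every successor in Z. Already a fixed point.
Sat(A[send U (send & ~req)]) = {7}

{7}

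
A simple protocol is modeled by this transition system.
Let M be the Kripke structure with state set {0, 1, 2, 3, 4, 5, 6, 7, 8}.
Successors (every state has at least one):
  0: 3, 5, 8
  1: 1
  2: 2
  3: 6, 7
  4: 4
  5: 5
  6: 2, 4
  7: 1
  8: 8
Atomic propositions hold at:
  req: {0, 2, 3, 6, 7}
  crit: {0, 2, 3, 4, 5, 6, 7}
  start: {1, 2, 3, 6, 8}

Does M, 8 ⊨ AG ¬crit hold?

Sat(¬crit) = {1, 8}
AG ¬crit: greatest fixpoint, start Z0 = {1, 8}, keep only states in Sat with every successor in Z. Already a fixed point.
Sat(AG ¬crit) = {1, 8}
8 ∈ Sat(AG ¬crit) = {1, 8}, so the formula holds at 8.

Yes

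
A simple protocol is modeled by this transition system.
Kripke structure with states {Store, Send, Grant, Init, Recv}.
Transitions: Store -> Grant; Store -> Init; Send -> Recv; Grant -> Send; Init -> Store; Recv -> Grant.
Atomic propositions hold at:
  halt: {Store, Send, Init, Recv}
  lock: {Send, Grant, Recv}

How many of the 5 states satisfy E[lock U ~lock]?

Sat(~lock) = {Store, Init}
E[lock U ~lock]: least fixpoint, start Z0 = Sat(~lock) = {Store, Init}, add states in Sat(lock) with some successor in Z. Already a fixed point.
Sat(E[lock U ~lock]) = {Store, Init}
|Sat(E[lock U ~lock])| = |{Store, Init}| = 2.

2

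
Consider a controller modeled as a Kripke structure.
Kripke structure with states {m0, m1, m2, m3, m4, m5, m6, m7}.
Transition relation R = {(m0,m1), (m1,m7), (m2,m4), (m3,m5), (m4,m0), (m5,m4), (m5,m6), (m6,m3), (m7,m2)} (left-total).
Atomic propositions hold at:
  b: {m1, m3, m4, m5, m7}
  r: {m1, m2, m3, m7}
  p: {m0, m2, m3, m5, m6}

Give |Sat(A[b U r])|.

A[b U r]: least fixpoint, start Z0 = Sat(r) = {m1, m2, m3, m7}, add states in Sat(b) with every successor in Z. Already a fixed point.
Sat(A[b U r]) = {m1, m2, m3, m7}
|Sat(A[b U r])| = |{m1, m2, m3, m7}| = 4.

4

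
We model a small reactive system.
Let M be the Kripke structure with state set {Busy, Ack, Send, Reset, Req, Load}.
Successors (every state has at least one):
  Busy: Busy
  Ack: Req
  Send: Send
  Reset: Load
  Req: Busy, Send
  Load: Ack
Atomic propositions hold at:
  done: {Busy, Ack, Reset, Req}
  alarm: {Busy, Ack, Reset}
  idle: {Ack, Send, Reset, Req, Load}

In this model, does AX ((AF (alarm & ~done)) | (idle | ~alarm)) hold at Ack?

Sat(~done) = {Send, Load}
Sat(alarm & ~done) = ∅
AF (alarm & ~done): least fixpoint, start Z0 = ∅, add states with every successor in Z. Already a fixed point.
Sat(AF (alarm & ~done)) = ∅
Sat(~alarm) = {Send, Req, Load}
Sat(idle | ~alarm) = {Ack, Send, Reset, Req, Load}
Sat((AF (alarm & ~done)) | (idle | ~alarm)) = {Ack, Send, Reset, Req, Load}
Sat(AX ((AF (alarm & ~done)) | (idle | ~alarm))) = {s : every successor in {Ack, Send, Reset, Req, Load}} = {Ack, Send, Reset, Load}
Ack ∈ Sat(AX ((AF (alarm & ~done)) | (idle | ~alarm))) = {Ack, Send, Reset, Load}, so the formula holds at Ack.

Yes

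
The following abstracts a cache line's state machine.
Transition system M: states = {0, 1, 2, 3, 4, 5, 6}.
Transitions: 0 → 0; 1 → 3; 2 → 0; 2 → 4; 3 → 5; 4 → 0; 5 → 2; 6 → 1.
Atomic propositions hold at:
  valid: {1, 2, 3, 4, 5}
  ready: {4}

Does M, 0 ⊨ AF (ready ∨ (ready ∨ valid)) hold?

No

Sat(ready ∨ valid) = {1, 2, 3, 4, 5}
Sat(ready ∨ (ready ∨ valid)) = {1, 2, 3, 4, 5}
AF (ready ∨ (ready ∨ valid)): least fixpoint, start Z0 = {1, 2, 3, 4, 5}, add states with every successor in Z. Z1 = {1, 2, 3, 4, 5, 6}; fixed.
Sat(AF (ready ∨ (ready ∨ valid))) = {1, 2, 3, 4, 5, 6}
0 ∉ Sat(AF (ready ∨ (ready ∨ valid))) = {1, 2, 3, 4, 5, 6}, so the formula does not hold at 0.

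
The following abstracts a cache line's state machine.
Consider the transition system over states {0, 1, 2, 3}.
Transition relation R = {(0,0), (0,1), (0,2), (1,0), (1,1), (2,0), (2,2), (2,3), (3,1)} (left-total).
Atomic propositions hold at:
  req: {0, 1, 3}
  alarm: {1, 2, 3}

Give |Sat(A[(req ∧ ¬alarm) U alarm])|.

3

Sat(¬alarm) = {0}
Sat(req ∧ ¬alarm) = {0}
A[(req ∧ ¬alarm) U alarm]: least fixpoint, start Z0 = Sat(alarm) = {1, 2, 3}, add states in Sat(req ∧ ¬alarm) with every successor in Z. Already a fixed point.
Sat(A[(req ∧ ¬alarm) U alarm]) = {1, 2, 3}
|Sat(A[(req ∧ ¬alarm) U alarm])| = |{1, 2, 3}| = 3.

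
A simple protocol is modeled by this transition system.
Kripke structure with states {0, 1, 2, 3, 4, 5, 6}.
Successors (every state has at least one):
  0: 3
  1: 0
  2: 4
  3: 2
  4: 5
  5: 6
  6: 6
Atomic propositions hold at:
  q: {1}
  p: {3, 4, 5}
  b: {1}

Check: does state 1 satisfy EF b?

Yes

EF b: least fixpoint, start Z0 = {1}, add states with some successor in Z. Already a fixed point.
Sat(EF b) = {1}
1 ∈ Sat(EF b) = {1}, so the formula holds at 1.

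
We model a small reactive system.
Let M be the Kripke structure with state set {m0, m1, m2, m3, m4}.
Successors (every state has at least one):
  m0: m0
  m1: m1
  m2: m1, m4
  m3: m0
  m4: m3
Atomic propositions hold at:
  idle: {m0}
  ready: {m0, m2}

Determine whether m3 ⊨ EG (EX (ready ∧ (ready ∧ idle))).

Yes

Sat(ready ∧ idle) = {m0}
Sat(ready ∧ (ready ∧ idle)) = {m0}
Sat(EX (ready ∧ (ready ∧ idle))) = {s : some successor in {m0}} = {m0, m3}
EG (EX (ready ∧ (ready ∧ idle))): greatest fixpoint, start Z0 = {m0, m3}, keep only states in Sat with some successor in Z. Already a fixed point.
Sat(EG (EX (ready ∧ (ready ∧ idle)))) = {m0, m3}
m3 ∈ Sat(EG (EX (ready ∧ (ready ∧ idle)))) = {m0, m3}, so the formula holds at m3.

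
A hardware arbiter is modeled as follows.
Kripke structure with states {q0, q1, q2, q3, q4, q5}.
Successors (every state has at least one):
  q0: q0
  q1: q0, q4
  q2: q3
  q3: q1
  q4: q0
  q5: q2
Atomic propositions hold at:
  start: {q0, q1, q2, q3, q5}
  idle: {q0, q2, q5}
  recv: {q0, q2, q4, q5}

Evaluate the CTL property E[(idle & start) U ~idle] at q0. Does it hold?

No

Sat(idle & start) = {q0, q2, q5}
Sat(~idle) = {q1, q3, q4}
E[(idle & start) U ~idle]: least fixpoint, start Z0 = Sat(~idle) = {q1, q3, q4}, add states in Sat(idle & start) with some successor in Z. Z1 = {q1, q2, q3, q4}; Z2 = {q1, q2, q3, q4, q5}; fixed.
Sat(E[(idle & start) U ~idle]) = {q1, q2, q3, q4, q5}
q0 ∉ Sat(E[(idle & start) U ~idle]) = {q1, q2, q3, q4, q5}, so the formula does not hold at q0.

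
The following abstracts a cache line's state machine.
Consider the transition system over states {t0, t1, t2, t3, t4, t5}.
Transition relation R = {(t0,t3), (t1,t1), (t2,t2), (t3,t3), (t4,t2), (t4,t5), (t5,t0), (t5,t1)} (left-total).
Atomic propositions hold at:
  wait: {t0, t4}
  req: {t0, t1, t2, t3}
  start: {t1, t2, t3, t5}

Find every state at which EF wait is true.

EF wait: least fixpoint, start Z0 = {t0, t4}, add states with some successor in Z. Z1 = {t0, t4, t5}; fixed.
Sat(EF wait) = {t0, t4, t5}

{t0, t4, t5}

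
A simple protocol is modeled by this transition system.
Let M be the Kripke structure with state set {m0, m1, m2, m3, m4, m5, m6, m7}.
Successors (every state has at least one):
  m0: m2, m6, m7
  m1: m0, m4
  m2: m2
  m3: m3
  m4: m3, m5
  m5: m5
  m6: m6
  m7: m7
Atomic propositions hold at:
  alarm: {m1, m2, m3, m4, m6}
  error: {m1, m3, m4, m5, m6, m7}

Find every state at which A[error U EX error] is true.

{m0, m1, m3, m4, m5, m6, m7}

Sat(EX error) = {s : some successor in {m1, m3, m4, m5, m6, m7}} = {m0, m1, m3, m4, m5, m6, m7}
A[error U EX error]: least fixpoint, start Z0 = Sat(EX error) = {m0, m1, m3, m4, m5, m6, m7}, add states in Sat(error) with every successor in Z. Already a fixed point.
Sat(A[error U EX error]) = {m0, m1, m3, m4, m5, m6, m7}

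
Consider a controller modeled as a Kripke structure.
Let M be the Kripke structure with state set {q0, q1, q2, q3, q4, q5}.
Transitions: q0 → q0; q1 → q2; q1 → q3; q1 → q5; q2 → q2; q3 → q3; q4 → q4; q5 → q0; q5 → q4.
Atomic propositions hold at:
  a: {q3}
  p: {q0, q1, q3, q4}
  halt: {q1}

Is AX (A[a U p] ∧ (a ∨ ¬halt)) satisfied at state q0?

A[a U p]: least fixpoint, start Z0 = Sat(p) = {q0, q1, q3, q4}, add states in Sat(a) with every successor in Z. Already a fixed point.
Sat(A[a U p]) = {q0, q1, q3, q4}
Sat(¬halt) = {q0, q2, q3, q4, q5}
Sat(a ∨ ¬halt) = {q0, q2, q3, q4, q5}
Sat(A[a U p] ∧ (a ∨ ¬halt)) = {q0, q3, q4}
Sat(AX (A[a U p] ∧ (a ∨ ¬halt))) = {s : every successor in {q0, q3, q4}} = {q0, q3, q4, q5}
q0 ∈ Sat(AX (A[a U p] ∧ (a ∨ ¬halt))) = {q0, q3, q4, q5}, so the formula holds at q0.

Yes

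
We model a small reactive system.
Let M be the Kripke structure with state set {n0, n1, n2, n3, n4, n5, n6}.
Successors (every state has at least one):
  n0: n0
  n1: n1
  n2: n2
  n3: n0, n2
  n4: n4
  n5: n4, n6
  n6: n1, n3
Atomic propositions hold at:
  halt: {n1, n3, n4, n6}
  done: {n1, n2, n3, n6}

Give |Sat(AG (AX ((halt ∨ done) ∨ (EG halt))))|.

3

Sat(halt ∨ done) = {n1, n2, n3, n4, n6}
EG halt: greatest fixpoint, start Z0 = {n1, n3, n4, n6}, keep only states in Sat with some successor in Z. Z1 = {n1, n4, n6}; fixed.
Sat(EG halt) = {n1, n4, n6}
Sat((halt ∨ done) ∨ (EG halt)) = {n1, n2, n3, n4, n6}
Sat(AX ((halt ∨ done) ∨ (EG halt))) = {s : every successor in {n1, n2, n3, n4, n6}} = {n1, n2, n4, n5, n6}
AG (AX ((halt ∨ done) ∨ (EG halt))): greatest fixpoint, start Z0 = {n1, n2, n4, n5, n6}, keep only states in Sat with every successor in Z. Z1 = {n1, n2, n4, n5}; Z2 = {n1, n2, n4}; fixed.
Sat(AG (AX ((halt ∨ done) ∨ (EG halt)))) = {n1, n2, n4}
|Sat(AG (AX ((halt ∨ done) ∨ (EG halt))))| = |{n1, n2, n4}| = 3.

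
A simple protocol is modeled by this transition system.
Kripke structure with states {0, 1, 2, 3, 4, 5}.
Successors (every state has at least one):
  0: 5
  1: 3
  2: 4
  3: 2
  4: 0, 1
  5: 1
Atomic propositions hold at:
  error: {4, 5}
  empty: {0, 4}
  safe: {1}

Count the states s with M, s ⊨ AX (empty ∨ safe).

Sat(empty ∨ safe) = {0, 1, 4}
Sat(AX (empty ∨ safe)) = {s : every successor in {0, 1, 4}} = {2, 4, 5}
|Sat(AX (empty ∨ safe))| = |{2, 4, 5}| = 3.

3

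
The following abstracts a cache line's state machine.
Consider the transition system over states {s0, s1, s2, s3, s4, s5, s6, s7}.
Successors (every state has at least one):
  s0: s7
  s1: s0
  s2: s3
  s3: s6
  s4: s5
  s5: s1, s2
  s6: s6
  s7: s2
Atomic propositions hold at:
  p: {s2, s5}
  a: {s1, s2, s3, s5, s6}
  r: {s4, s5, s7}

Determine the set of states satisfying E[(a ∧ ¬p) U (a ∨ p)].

{s1, s2, s3, s5, s6}

Sat(¬p) = {s0, s1, s3, s4, s6, s7}
Sat(a ∧ ¬p) = {s1, s3, s6}
Sat(a ∨ p) = {s1, s2, s3, s5, s6}
E[(a ∧ ¬p) U (a ∨ p)]: least fixpoint, start Z0 = Sat((a ∨ p)) = {s1, s2, s3, s5, s6}, add states in Sat(a ∧ ¬p) with some successor in Z. Already a fixed point.
Sat(E[(a ∧ ¬p) U (a ∨ p)]) = {s1, s2, s3, s5, s6}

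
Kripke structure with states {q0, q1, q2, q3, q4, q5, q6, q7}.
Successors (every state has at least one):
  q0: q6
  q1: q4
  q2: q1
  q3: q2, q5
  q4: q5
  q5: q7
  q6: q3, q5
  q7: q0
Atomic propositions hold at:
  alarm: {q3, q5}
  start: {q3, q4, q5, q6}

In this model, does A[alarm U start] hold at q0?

No

A[alarm U start]: least fixpoint, start Z0 = Sat(start) = {q3, q4, q5, q6}, add states in Sat(alarm) with every successor in Z. Already a fixed point.
Sat(A[alarm U start]) = {q3, q4, q5, q6}
q0 ∉ Sat(A[alarm U start]) = {q3, q4, q5, q6}, so the formula does not hold at q0.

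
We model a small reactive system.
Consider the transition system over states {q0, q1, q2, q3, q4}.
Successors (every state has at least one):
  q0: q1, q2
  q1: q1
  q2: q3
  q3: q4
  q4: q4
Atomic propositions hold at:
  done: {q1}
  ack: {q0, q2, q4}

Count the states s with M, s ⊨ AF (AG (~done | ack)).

Sat(~done) = {q0, q2, q3, q4}
Sat(~done | ack) = {q0, q2, q3, q4}
AG (~done | ack): greatest fixpoint, start Z0 = {q0, q2, q3, q4}, keep only states in Sat with every successor in Z. Z1 = {q2, q3, q4}; fixed.
Sat(AG (~done | ack)) = {q2, q3, q4}
AF (AG (~done | ack)): least fixpoint, start Z0 = {q2, q3, q4}, add states with every successor in Z. Already a fixed point.
Sat(AF (AG (~done | ack))) = {q2, q3, q4}
|Sat(AF (AG (~done | ack)))| = |{q2, q3, q4}| = 3.

3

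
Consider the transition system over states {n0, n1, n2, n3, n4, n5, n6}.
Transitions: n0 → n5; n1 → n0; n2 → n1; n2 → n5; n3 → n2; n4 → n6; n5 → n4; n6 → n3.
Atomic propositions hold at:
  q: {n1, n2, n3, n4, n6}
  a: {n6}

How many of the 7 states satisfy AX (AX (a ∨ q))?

4

Sat(a ∨ q) = {n1, n2, n3, n4, n6}
Sat(AX (a ∨ q)) = {s : every successor in {n1, n2, n3, n4, n6}} = {n3, n4, n5, n6}
Sat(AX (AX (a ∨ q))) = {s : every successor in {n3, n4, n5, n6}} = {n0, n4, n5, n6}
|Sat(AX (AX (a ∨ q)))| = |{n0, n4, n5, n6}| = 4.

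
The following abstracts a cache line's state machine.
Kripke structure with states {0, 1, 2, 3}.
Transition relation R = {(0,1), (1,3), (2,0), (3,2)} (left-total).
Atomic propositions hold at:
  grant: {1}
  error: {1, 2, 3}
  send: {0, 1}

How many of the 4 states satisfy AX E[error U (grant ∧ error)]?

Sat(grant ∧ error) = {1}
E[error U (grant ∧ error)]: least fixpoint, start Z0 = Sat((grant ∧ error)) = {1}, add states in Sat(error) with some successor in Z. Already a fixed point.
Sat(E[error U (grant ∧ error)]) = {1}
Sat(AX E[error U (grant ∧ error)]) = {s : every successor in {1}} = {0}
|Sat(AX E[error U (grant ∧ error)])| = |{0}| = 1.

1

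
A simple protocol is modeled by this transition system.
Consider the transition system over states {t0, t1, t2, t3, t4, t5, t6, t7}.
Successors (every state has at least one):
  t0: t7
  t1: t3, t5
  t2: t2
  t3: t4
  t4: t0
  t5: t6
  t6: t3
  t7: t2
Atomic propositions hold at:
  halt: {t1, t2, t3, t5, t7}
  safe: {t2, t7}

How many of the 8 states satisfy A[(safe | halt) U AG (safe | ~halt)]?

5

Sat(safe | halt) = {t1, t2, t3, t5, t7}
Sat(~halt) = {t0, t4, t6}
Sat(safe | ~halt) = {t0, t2, t4, t6, t7}
AG (safe | ~halt): greatest fixpoint, start Z0 = {t0, t2, t4, t6, t7}, keep only states in Sat with every successor in Z. Z1 = {t0, t2, t4, t7}; fixed.
Sat(AG (safe | ~halt)) = {t0, t2, t4, t7}
A[(safe | halt) U AG (safe | ~halt)]: least fixpoint, start Z0 = Sat(AG (safe | ~halt)) = {t0, t2, t4, t7}, add states in Sat(safe | halt) with every successor in Z. Z1 = {t0, t2, t3, t4, t7}; fixed.
Sat(A[(safe | halt) U AG (safe | ~halt)]) = {t0, t2, t3, t4, t7}
|Sat(A[(safe | halt) U AG (safe | ~halt)])| = |{t0, t2, t3, t4, t7}| = 5.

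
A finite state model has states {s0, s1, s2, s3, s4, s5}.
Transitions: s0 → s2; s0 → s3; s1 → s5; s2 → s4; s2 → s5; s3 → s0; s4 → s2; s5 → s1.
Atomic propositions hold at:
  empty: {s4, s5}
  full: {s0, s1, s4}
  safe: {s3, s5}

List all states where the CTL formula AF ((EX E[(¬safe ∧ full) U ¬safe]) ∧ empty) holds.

{s1, s2, s4, s5}

Sat(¬safe) = {s0, s1, s2, s4}
Sat(¬safe ∧ full) = {s0, s1, s4}
E[(¬safe ∧ full) U ¬safe]: least fixpoint, start Z0 = Sat(¬safe) = {s0, s1, s2, s4}, add states in Sat(¬safe ∧ full) with some successor in Z. Already a fixed point.
Sat(E[(¬safe ∧ full) U ¬safe]) = {s0, s1, s2, s4}
Sat(EX E[(¬safe ∧ full) U ¬safe]) = {s : some successor in {s0, s1, s2, s4}} = {s0, s2, s3, s4, s5}
Sat((EX E[(¬safe ∧ full) U ¬safe]) ∧ empty) = {s4, s5}
AF ((EX E[(¬safe ∧ full) U ¬safe]) ∧ empty): least fixpoint, start Z0 = {s4, s5}, add states with every successor in Z. Z1 = {s1, s2, s4, s5}; fixed.
Sat(AF ((EX E[(¬safe ∧ full) U ¬safe]) ∧ empty)) = {s1, s2, s4, s5}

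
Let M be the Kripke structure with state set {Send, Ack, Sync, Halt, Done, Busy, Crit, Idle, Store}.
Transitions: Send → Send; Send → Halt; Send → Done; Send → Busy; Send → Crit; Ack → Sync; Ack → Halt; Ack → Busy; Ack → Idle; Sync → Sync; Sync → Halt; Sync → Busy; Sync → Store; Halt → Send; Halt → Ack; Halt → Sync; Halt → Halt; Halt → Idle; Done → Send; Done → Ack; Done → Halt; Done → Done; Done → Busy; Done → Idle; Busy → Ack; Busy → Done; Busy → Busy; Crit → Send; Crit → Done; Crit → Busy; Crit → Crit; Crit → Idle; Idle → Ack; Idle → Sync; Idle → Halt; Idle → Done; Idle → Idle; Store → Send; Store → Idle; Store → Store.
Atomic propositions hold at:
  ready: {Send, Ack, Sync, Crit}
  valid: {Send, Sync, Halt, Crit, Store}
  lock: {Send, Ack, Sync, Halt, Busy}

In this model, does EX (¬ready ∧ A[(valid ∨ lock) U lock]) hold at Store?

Sat(¬ready) = {Halt, Done, Busy, Idle, Store}
Sat(valid ∨ lock) = {Send, Ack, Sync, Halt, Busy, Crit, Store}
A[(valid ∨ lock) U lock]: least fixpoint, start Z0 = Sat(lock) = {Send, Ack, Sync, Halt, Busy}, add states in Sat(valid ∨ lock) with every successor in Z. Already a fixed point.
Sat(A[(valid ∨ lock) U lock]) = {Send, Ack, Sync, Halt, Busy}
Sat(¬ready ∧ A[(valid ∨ lock) U lock]) = {Halt, Busy}
Sat(EX (¬ready ∧ A[(valid ∨ lock) U lock])) = {s : some successor in {Halt, Busy}} = {Send, Ack, Sync, Halt, Done, Busy, Crit, Idle}
Store ∉ Sat(EX (¬ready ∧ A[(valid ∨ lock) U lock])) = {Send, Ack, Sync, Halt, Done, Busy, Crit, Idle}, so the formula does not hold at Store.

No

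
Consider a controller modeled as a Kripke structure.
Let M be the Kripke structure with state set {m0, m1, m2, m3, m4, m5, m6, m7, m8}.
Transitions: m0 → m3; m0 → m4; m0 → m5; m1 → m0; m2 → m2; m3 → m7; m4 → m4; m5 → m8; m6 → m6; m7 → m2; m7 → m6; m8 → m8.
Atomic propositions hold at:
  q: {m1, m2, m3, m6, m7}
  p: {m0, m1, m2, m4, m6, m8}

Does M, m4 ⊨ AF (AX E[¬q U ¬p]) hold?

Sat(¬q) = {m0, m4, m5, m8}
Sat(¬p) = {m3, m5, m7}
E[¬q U ¬p]: least fixpoint, start Z0 = Sat(¬p) = {m3, m5, m7}, add states in Sat(¬q) with some successor in Z. Z1 = {m0, m3, m5, m7}; fixed.
Sat(E[¬q U ¬p]) = {m0, m3, m5, m7}
Sat(AX E[¬q U ¬p]) = {s : every successor in {m0, m3, m5, m7}} = {m1, m3}
AF (AX E[¬q U ¬p]): least fixpoint, start Z0 = {m1, m3}, add states with every successor in Z. Already a fixed point.
Sat(AF (AX E[¬q U ¬p])) = {m1, m3}
m4 ∉ Sat(AF (AX E[¬q U ¬p])) = {m1, m3}, so the formula does not hold at m4.

No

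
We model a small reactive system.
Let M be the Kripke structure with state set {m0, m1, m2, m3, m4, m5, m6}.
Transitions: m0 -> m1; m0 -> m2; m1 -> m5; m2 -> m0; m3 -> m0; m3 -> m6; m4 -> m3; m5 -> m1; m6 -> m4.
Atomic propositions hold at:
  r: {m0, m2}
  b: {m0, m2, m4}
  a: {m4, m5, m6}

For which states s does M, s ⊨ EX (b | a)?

Sat(b | a) = {m0, m2, m4, m5, m6}
Sat(EX (b | a)) = {s : some successor in {m0, m2, m4, m5, m6}} = {m0, m1, m2, m3, m6}

{m0, m1, m2, m3, m6}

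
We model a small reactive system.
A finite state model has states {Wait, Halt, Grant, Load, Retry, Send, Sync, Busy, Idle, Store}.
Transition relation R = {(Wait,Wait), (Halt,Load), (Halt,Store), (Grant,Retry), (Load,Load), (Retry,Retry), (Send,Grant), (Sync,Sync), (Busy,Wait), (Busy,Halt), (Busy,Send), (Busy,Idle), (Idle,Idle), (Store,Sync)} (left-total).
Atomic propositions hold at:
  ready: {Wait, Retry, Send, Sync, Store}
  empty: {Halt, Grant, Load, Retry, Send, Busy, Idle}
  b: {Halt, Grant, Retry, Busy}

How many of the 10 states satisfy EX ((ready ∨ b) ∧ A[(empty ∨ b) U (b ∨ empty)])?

Sat(ready ∨ b) = {Wait, Halt, Grant, Retry, Send, Sync, Busy, Store}
Sat(empty ∨ b) = {Halt, Grant, Load, Retry, Send, Busy, Idle}
Sat(b ∨ empty) = {Halt, Grant, Load, Retry, Send, Busy, Idle}
A[(empty ∨ b) U (b ∨ empty)]: least fixpoint, start Z0 = Sat((b ∨ empty)) = {Halt, Grant, Load, Retry, Send, Busy, Idle}, add states in Sat(empty ∨ b) with every successor in Z. Already a fixed point.
Sat(A[(empty ∨ b) U (b ∨ empty)]) = {Halt, Grant, Load, Retry, Send, Busy, Idle}
Sat((ready ∨ b) ∧ A[(empty ∨ b) U (b ∨ empty)]) = {Halt, Grant, Retry, Send, Busy}
Sat(EX ((ready ∨ b) ∧ A[(empty ∨ b) U (b ∨ empty)])) = {s : some successor in {Halt, Grant, Retry, Send, Busy}} = {Grant, Retry, Send, Busy}
|Sat(EX ((ready ∨ b) ∧ A[(empty ∨ b) U (b ∨ empty)]))| = |{Grant, Retry, Send, Busy}| = 4.

4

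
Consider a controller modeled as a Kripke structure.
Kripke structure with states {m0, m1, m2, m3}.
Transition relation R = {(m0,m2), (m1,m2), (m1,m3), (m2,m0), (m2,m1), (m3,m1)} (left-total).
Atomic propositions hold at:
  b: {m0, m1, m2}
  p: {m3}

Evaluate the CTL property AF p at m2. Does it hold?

No

AF p: least fixpoint, start Z0 = {m3}, add states with every successor in Z. Already a fixed point.
Sat(AF p) = {m3}
m2 ∉ Sat(AF p) = {m3}, so the formula does not hold at m2.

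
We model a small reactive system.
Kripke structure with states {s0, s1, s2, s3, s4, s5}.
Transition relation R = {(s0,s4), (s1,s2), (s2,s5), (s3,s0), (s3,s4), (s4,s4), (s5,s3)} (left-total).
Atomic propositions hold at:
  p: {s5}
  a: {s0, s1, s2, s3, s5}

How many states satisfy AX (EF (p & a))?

2

Sat(p & a) = {s5}
EF (p & a): least fixpoint, start Z0 = {s5}, add states with some successor in Z. Z1 = {s2, s5}; Z2 = {s1, s2, s5}; fixed.
Sat(EF (p & a)) = {s1, s2, s5}
Sat(AX (EF (p & a))) = {s : every successor in {s1, s2, s5}} = {s1, s2}
|Sat(AX (EF (p & a)))| = |{s1, s2}| = 2.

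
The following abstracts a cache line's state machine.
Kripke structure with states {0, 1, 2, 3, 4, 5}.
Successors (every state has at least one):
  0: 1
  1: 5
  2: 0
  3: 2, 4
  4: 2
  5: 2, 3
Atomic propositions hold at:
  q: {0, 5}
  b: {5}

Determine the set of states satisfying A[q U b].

A[q U b]: least fixpoint, start Z0 = Sat(b) = {5}, add states in Sat(q) with every successor in Z. Already a fixed point.
Sat(A[q U b]) = {5}

{5}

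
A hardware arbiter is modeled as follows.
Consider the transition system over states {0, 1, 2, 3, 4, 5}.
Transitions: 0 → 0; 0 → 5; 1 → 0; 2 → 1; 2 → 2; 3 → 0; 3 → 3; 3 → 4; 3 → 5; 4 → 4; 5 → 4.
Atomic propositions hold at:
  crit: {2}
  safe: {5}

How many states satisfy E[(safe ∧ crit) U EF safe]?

Sat(safe ∧ crit) = ∅
EF safe: least fixpoint, start Z0 = {5}, add states with some successor in Z. Z1 = {0, 3, 5}; Z2 = {0, 1, 3, 5}; Z3 = {0, 1, 2, 3, 5}; fixed.
Sat(EF safe) = {0, 1, 2, 3, 5}
E[(safe ∧ crit) U EF safe]: least fixpoint, start Z0 = Sat(EF safe) = {0, 1, 2, 3, 5}, add states in Sat(safe ∧ crit) with some successor in Z. Already a fixed point.
Sat(E[(safe ∧ crit) U EF safe]) = {0, 1, 2, 3, 5}
|Sat(E[(safe ∧ crit) U EF safe])| = |{0, 1, 2, 3, 5}| = 5.

5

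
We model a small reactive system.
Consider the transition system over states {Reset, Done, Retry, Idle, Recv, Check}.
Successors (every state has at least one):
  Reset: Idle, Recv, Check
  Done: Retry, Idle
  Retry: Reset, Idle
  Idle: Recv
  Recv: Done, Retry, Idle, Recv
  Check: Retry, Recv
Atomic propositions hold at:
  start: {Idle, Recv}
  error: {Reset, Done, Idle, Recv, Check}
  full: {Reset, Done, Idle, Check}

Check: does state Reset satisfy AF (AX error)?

Sat(AX error) = {s : every successor in {Reset, Done, Idle, Recv, Check}} = {Reset, Retry, Idle}
AF (AX error): least fixpoint, start Z0 = {Reset, Retry, Idle}, add states with every successor in Z. Z1 = {Reset, Done, Retry, Idle}; fixed.
Sat(AF (AX error)) = {Reset, Done, Retry, Idle}
Reset ∈ Sat(AF (AX error)) = {Reset, Done, Retry, Idle}, so the formula holds at Reset.

Yes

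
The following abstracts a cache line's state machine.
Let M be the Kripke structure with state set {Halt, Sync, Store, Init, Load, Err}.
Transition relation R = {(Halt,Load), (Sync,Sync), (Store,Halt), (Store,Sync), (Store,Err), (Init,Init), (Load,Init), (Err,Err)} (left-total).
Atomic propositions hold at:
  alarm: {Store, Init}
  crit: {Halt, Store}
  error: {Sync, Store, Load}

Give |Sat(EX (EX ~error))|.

5

Sat(~error) = {Halt, Init, Err}
Sat(EX ~error) = {s : some successor in {Halt, Init, Err}} = {Store, Init, Load, Err}
Sat(EX (EX ~error)) = {s : some successor in {Store, Init, Load, Err}} = {Halt, Store, Init, Load, Err}
|Sat(EX (EX ~error))| = |{Halt, Store, Init, Load, Err}| = 5.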